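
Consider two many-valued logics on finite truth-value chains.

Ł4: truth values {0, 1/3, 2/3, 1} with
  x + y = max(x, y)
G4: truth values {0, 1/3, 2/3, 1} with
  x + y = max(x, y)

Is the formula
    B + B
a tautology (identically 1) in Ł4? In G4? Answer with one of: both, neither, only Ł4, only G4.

In Ł4: at B = 0 the value is 0 — not a tautology.
In G4: at B = 0 the value is 0 — not a tautology.

neither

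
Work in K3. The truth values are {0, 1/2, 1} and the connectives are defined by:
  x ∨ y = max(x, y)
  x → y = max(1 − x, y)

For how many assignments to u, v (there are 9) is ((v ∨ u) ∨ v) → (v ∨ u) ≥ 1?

u = 0, v = 0 ↦ 1  ≥
u = 0, v = 1/2 ↦ 1/2  <
u = 0, v = 1 ↦ 1  ≥
u = 1/2, v = 0 ↦ 1/2  <
u = 1/2, v = 1/2 ↦ 1/2  <
u = 1/2, v = 1 ↦ 1  ≥
u = 1, v = 0 ↦ 1  ≥
u = 1, v = 1/2 ↦ 1  ≥
u = 1, v = 1 ↦ 1  ≥
So 6 of the 9 assignments meet the threshold.

6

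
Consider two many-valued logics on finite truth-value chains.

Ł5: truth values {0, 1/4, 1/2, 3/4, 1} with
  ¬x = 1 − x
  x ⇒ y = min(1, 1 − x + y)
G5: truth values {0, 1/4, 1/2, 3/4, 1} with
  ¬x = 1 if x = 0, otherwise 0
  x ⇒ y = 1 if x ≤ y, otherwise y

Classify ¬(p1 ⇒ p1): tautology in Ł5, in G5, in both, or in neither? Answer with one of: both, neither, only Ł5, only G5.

neither

In Ł5: at p1 = 0 the value is 0 — not a tautology.
In G5: at p1 = 0 the value is 0 — not a tautology.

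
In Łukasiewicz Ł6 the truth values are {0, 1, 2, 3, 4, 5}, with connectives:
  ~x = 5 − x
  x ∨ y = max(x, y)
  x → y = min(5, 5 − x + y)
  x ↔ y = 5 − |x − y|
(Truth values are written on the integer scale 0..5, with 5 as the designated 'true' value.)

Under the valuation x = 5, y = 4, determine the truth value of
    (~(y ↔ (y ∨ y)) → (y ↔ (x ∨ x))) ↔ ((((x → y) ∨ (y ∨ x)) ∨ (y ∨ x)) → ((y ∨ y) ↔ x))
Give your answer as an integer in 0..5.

4

y ∨ y = 4 ∨ 4 = 4
y ↔ (y ∨ y) = 4 ↔ 4 = 5
~(y ↔ (y ∨ y)) = ~5 = 0
x ∨ x = 5 ∨ 5 = 5
y ↔ (x ∨ x) = 4 ↔ 5 = 4
~(y ↔ (y ∨ y)) → (y ↔ (x ∨ x)) = 0 → 4 = 5
x → y = 5 → 4 = 4
y ∨ x = 4 ∨ 5 = 5
(x → y) ∨ (y ∨ x) = 4 ∨ 5 = 5
y ∨ x = 4 ∨ 5 = 5
((x → y) ∨ (y ∨ x)) ∨ (y ∨ x) = 5 ∨ 5 = 5
y ∨ y = 4 ∨ 4 = 4
(y ∨ y) ↔ x = 4 ↔ 5 = 4
(((x → y) ∨ (y ∨ x)) ∨ (y ∨ x)) → ((y ∨ y) ↔ x) = 5 → 4 = 4
(~(y ↔ (y ∨ y)) → (y ↔ (x ∨ x))) ↔ ((((x → y) ∨ (y ∨ x)) ∨ (y ∨ x)) → ((y ∨ y) ↔ x)) = 5 ↔ 4 = 4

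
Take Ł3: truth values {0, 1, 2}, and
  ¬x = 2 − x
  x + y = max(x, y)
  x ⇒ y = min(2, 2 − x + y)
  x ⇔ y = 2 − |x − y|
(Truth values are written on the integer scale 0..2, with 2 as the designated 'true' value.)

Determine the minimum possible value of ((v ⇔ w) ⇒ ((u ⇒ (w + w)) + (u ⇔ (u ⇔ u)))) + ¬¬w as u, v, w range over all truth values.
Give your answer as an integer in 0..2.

Take u = 1, v = 0, w = 0:
v ⇔ w = 0 ⇔ 0 = 2
w + w = 0 + 0 = 0
u ⇒ (w + w) = 1 ⇒ 0 = 1
u ⇔ u = 1 ⇔ 1 = 2
u ⇔ (u ⇔ u) = 1 ⇔ 2 = 1
(u ⇒ (w + w)) + (u ⇔ (u ⇔ u)) = 1 + 1 = 1
(v ⇔ w) ⇒ ((u ⇒ (w + w)) + (u ⇔ (u ⇔ u))) = 2 ⇒ 1 = 1
¬w = ¬0 = 2
¬¬w = ¬2 = 0
((v ⇔ w) ⇒ ((u ⇒ (w + w)) + (u ⇔ (u ⇔ u)))) + ¬¬w = 1 + 0 = 1
No assignment yields a value below 1, so this is the minimum.

1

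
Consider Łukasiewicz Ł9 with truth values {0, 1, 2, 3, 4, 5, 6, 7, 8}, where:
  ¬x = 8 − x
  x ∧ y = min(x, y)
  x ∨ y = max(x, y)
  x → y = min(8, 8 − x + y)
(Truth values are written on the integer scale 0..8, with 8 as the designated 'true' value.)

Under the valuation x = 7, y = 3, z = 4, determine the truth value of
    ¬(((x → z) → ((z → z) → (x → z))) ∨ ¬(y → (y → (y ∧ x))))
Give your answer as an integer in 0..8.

x → z = 7 → 4 = 5
z → z = 4 → 4 = 8
x → z = 7 → 4 = 5
(z → z) → (x → z) = 8 → 5 = 5
(x → z) → ((z → z) → (x → z)) = 5 → 5 = 8
y ∧ x = 3 ∧ 7 = 3
y → (y ∧ x) = 3 → 3 = 8
y → (y → (y ∧ x)) = 3 → 8 = 8
¬(y → (y → (y ∧ x))) = ¬8 = 0
((x → z) → ((z → z) → (x → z))) ∨ ¬(y → (y → (y ∧ x))) = 8 ∨ 0 = 8
¬(((x → z) → ((z → z) → (x → z))) ∨ ¬(y → (y → (y ∧ x)))) = ¬8 = 0

0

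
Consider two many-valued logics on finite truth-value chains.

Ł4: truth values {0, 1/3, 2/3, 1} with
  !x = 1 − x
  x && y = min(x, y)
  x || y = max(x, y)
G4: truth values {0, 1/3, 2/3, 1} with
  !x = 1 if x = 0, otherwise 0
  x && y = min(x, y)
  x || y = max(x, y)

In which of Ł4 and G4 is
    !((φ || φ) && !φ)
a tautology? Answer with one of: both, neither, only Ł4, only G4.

only G4

In Ł4: at φ = 1/3 the value is 2/3 — not a tautology.
In G4: every assignment gives 1 — tautology.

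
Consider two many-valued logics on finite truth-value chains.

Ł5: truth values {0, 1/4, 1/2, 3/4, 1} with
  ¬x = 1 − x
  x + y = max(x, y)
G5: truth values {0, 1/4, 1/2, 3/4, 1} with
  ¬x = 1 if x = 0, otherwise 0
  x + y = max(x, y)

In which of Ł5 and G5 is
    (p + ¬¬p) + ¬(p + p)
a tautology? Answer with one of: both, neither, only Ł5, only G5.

only G5

In Ł5: at p = 1/4 the value is 3/4 — not a tautology.
In G5: every assignment gives 1 — tautology.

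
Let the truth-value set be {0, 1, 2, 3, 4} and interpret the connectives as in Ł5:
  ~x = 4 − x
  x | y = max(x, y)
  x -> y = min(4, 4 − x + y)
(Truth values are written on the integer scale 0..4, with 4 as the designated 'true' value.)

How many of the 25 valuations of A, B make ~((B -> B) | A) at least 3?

0

value 0: 25 assignments
So 0 of the 25 assignments meet the threshold.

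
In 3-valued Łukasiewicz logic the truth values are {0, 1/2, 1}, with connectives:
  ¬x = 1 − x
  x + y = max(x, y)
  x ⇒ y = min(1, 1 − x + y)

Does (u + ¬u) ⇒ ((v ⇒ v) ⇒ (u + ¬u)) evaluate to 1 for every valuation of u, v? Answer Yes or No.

u = 0, v = 0 ↦ 1
u = 0, v = 1/2 ↦ 1
u = 0, v = 1 ↦ 1
u = 1/2, v = 0 ↦ 1
u = 1/2, v = 1/2 ↦ 1
u = 1/2, v = 1 ↦ 1
u = 1, v = 0 ↦ 1
u = 1, v = 1/2 ↦ 1
u = 1, v = 1 ↦ 1
Every assignment gives a value ≥ 1.

Yes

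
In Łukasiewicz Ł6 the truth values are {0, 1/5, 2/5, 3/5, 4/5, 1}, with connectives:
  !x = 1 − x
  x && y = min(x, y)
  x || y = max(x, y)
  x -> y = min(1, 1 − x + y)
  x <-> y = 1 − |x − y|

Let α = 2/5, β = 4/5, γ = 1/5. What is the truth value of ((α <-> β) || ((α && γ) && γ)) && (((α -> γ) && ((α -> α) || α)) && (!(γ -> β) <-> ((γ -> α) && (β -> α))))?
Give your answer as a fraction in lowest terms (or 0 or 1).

α <-> β = 2/5 <-> 4/5 = 3/5
α && γ = 2/5 && 1/5 = 1/5
(α && γ) && γ = 1/5 && 1/5 = 1/5
(α <-> β) || ((α && γ) && γ) = 3/5 || 1/5 = 3/5
α -> γ = 2/5 -> 1/5 = 4/5
α -> α = 2/5 -> 2/5 = 1
(α -> α) || α = 1 || 2/5 = 1
(α -> γ) && ((α -> α) || α) = 4/5 && 1 = 4/5
γ -> β = 1/5 -> 4/5 = 1
!(γ -> β) = !1 = 0
γ -> α = 1/5 -> 2/5 = 1
β -> α = 4/5 -> 2/5 = 3/5
(γ -> α) && (β -> α) = 1 && 3/5 = 3/5
!(γ -> β) <-> ((γ -> α) && (β -> α)) = 0 <-> 3/5 = 2/5
((α -> γ) && ((α -> α) || α)) && (!(γ -> β) <-> ((γ -> α) && (β -> α))) = 4/5 && 2/5 = 2/5
((α <-> β) || ((α && γ) && γ)) && (((α -> γ) && ((α -> α) || α)) && (!(γ -> β) <-> ((γ -> α) && (β -> α)))) = 3/5 && 2/5 = 2/5

2/5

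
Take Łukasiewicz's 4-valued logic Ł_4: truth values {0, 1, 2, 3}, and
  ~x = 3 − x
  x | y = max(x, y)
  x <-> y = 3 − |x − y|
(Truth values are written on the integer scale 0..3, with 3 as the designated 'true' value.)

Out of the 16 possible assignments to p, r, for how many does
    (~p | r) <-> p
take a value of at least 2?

p = 0, r = 0 ↦ 0  <
p = 0, r = 1 ↦ 0  <
p = 0, r = 2 ↦ 0  <
p = 0, r = 3 ↦ 0  <
p = 1, r = 0 ↦ 2  ≥
p = 1, r = 1 ↦ 2  ≥
p = 1, r = 2 ↦ 2  ≥
p = 1, r = 3 ↦ 1  <
p = 2, r = 0 ↦ 2  ≥
p = 2, r = 1 ↦ 2  ≥
p = 2, r = 2 ↦ 3  ≥
p = 2, r = 3 ↦ 2  ≥
p = 3, r = 0 ↦ 0  <
p = 3, r = 1 ↦ 1  <
p = 3, r = 2 ↦ 2  ≥
p = 3, r = 3 ↦ 3  ≥
So 9 of the 16 assignments meet the threshold.

9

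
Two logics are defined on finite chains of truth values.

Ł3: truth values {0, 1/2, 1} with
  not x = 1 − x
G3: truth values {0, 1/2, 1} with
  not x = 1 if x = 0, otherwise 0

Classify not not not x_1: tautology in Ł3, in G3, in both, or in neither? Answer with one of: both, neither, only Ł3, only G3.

neither

In Ł3: at x_1 = 1/2 the value is 1/2 — not a tautology.
In G3: at x_1 = 1/2 the value is 0 — not a tautology.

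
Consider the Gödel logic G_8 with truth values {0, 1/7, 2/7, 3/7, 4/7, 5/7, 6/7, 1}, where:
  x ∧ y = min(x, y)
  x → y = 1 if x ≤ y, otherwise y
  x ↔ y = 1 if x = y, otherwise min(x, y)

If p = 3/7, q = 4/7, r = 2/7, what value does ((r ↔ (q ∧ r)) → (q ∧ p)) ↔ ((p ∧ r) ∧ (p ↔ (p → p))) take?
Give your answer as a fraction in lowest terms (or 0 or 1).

q ∧ r = 4/7 ∧ 2/7 = 2/7
r ↔ (q ∧ r) = 2/7 ↔ 2/7 = 1
q ∧ p = 4/7 ∧ 3/7 = 3/7
(r ↔ (q ∧ r)) → (q ∧ p) = 1 → 3/7 = 3/7
p ∧ r = 3/7 ∧ 2/7 = 2/7
p → p = 3/7 → 3/7 = 1
p ↔ (p → p) = 3/7 ↔ 1 = 3/7
(p ∧ r) ∧ (p ↔ (p → p)) = 2/7 ∧ 3/7 = 2/7
((r ↔ (q ∧ r)) → (q ∧ p)) ↔ ((p ∧ r) ∧ (p ↔ (p → p))) = 3/7 ↔ 2/7 = 2/7

2/7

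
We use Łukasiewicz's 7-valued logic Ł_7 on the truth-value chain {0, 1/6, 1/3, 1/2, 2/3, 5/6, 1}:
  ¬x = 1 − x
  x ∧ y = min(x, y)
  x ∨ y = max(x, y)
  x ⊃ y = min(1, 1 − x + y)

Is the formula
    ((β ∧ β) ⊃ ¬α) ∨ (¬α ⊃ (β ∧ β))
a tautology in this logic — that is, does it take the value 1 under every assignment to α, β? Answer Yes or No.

Yes

At α = 1/2, β = 1/3, for instance:
β ∧ β = 1/3 ∧ 1/3 = 1/3
¬α = ¬1/2 = 1/2
(β ∧ β) ⊃ ¬α = 1/3 ⊃ 1/2 = 1
¬α ⊃ (β ∧ β) = 1/2 ⊃ 1/3 = 5/6
((β ∧ β) ⊃ ¬α) ∨ (¬α ⊃ (β ∧ β)) = 1 ∨ 5/6 = 1
and checking the remaining 48 assignments likewise gives ≥ 1 in every case.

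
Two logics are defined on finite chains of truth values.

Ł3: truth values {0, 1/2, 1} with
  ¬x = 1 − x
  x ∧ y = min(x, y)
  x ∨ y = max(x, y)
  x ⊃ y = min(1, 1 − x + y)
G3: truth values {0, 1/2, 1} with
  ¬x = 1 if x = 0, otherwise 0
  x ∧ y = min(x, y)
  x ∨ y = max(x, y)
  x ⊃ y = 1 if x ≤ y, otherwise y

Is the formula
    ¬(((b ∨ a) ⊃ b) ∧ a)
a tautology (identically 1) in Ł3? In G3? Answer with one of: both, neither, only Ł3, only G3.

In Ł3: at a = 1/2, b = 0 the value is 1/2 — not a tautology.
In G3: at a = 1/2, b = 1/2 the value is 0 — not a tautology.

neither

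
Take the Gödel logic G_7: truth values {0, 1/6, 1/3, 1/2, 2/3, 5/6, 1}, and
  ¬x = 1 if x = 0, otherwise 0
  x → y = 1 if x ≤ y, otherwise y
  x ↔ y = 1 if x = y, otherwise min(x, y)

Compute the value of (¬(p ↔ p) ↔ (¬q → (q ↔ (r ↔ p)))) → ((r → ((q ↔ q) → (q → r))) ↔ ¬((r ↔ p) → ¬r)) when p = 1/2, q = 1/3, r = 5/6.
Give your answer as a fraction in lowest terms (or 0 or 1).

1

p ↔ p = 1/2 ↔ 1/2 = 1
¬(p ↔ p) = ¬1 = 0
¬q = ¬1/3 = 0
r ↔ p = 5/6 ↔ 1/2 = 1/2
q ↔ (r ↔ p) = 1/3 ↔ 1/2 = 1/3
¬q → (q ↔ (r ↔ p)) = 0 → 1/3 = 1
¬(p ↔ p) ↔ (¬q → (q ↔ (r ↔ p))) = 0 ↔ 1 = 0
q ↔ q = 1/3 ↔ 1/3 = 1
q → r = 1/3 → 5/6 = 1
(q ↔ q) → (q → r) = 1 → 1 = 1
r → ((q ↔ q) → (q → r)) = 5/6 → 1 = 1
r ↔ p = 5/6 ↔ 1/2 = 1/2
¬r = ¬5/6 = 0
(r ↔ p) → ¬r = 1/2 → 0 = 0
¬((r ↔ p) → ¬r) = ¬0 = 1
(r → ((q ↔ q) → (q → r))) ↔ ¬((r ↔ p) → ¬r) = 1 ↔ 1 = 1
(¬(p ↔ p) ↔ (¬q → (q ↔ (r ↔ p)))) → ((r → ((q ↔ q) → (q → r))) ↔ ¬((r ↔ p) → ¬r)) = 0 → 1 = 1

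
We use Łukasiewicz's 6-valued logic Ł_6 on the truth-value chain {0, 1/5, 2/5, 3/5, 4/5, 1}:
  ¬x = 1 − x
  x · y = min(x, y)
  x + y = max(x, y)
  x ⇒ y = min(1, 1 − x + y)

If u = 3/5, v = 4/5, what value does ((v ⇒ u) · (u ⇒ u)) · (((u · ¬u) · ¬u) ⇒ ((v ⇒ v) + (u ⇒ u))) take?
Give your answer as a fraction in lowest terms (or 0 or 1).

4/5

v ⇒ u = 4/5 ⇒ 3/5 = 4/5
u ⇒ u = 3/5 ⇒ 3/5 = 1
(v ⇒ u) · (u ⇒ u) = 4/5 · 1 = 4/5
¬u = ¬3/5 = 2/5
u · ¬u = 3/5 · 2/5 = 2/5
¬u = ¬3/5 = 2/5
(u · ¬u) · ¬u = 2/5 · 2/5 = 2/5
v ⇒ v = 4/5 ⇒ 4/5 = 1
u ⇒ u = 3/5 ⇒ 3/5 = 1
(v ⇒ v) + (u ⇒ u) = 1 + 1 = 1
((u · ¬u) · ¬u) ⇒ ((v ⇒ v) + (u ⇒ u)) = 2/5 ⇒ 1 = 1
((v ⇒ u) · (u ⇒ u)) · (((u · ¬u) · ¬u) ⇒ ((v ⇒ v) + (u ⇒ u))) = 4/5 · 1 = 4/5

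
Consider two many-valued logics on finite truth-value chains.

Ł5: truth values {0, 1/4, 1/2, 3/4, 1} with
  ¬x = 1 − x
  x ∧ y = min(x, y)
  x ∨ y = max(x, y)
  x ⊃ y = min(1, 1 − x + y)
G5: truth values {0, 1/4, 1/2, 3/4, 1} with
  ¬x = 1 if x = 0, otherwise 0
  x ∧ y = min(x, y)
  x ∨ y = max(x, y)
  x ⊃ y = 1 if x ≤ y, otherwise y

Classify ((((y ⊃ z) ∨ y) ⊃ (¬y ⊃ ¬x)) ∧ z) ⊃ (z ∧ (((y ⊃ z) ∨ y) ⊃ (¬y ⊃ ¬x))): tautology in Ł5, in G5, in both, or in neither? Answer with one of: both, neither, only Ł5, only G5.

In Ł5: every assignment gives 1 — tautology.
In G5: every assignment gives 1 — tautology.

both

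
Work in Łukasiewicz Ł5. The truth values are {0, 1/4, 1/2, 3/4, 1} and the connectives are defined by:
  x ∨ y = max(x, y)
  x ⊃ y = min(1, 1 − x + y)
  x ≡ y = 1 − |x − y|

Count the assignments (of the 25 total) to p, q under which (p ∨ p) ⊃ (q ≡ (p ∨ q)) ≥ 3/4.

21

value 1: 19 assignments (counts)
value 3/4: 2 assignments (counts)
value 1/2: 2 assignments
value 1/4: 1 assignment
value 0: 1 assignment
So 21 of the 25 assignments meet the threshold.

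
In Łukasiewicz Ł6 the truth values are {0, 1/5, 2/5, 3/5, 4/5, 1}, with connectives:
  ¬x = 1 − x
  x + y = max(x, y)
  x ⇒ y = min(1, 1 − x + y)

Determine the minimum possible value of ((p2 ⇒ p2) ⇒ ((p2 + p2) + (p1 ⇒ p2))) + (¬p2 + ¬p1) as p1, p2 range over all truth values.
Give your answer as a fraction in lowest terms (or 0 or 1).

3/5

Take p1 = 4/5, p2 = 2/5:
p2 ⇒ p2 = 2/5 ⇒ 2/5 = 1
p2 + p2 = 2/5 + 2/5 = 2/5
p1 ⇒ p2 = 4/5 ⇒ 2/5 = 3/5
(p2 + p2) + (p1 ⇒ p2) = 2/5 + 3/5 = 3/5
(p2 ⇒ p2) ⇒ ((p2 + p2) + (p1 ⇒ p2)) = 1 ⇒ 3/5 = 3/5
¬p2 = ¬2/5 = 3/5
¬p1 = ¬4/5 = 1/5
¬p2 + ¬p1 = 3/5 + 1/5 = 3/5
((p2 ⇒ p2) ⇒ ((p2 + p2) + (p1 ⇒ p2))) + (¬p2 + ¬p1) = 3/5 + 3/5 = 3/5
No assignment yields a value below 3/5, so this is the minimum.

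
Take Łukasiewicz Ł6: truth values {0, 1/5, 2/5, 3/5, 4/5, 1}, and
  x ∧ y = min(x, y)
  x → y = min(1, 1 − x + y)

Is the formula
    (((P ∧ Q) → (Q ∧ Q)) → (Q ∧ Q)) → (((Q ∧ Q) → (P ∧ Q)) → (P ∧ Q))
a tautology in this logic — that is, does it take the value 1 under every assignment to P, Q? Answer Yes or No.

Yes

At P = 2/5, Q = 4/5, for instance:
P ∧ Q = 2/5 ∧ 4/5 = 2/5
Q ∧ Q = 4/5 ∧ 4/5 = 4/5
(P ∧ Q) → (Q ∧ Q) = 2/5 → 4/5 = 1
((P ∧ Q) → (Q ∧ Q)) → (Q ∧ Q) = 1 → 4/5 = 4/5
(Q ∧ Q) → (P ∧ Q) = 4/5 → 2/5 = 3/5
((Q ∧ Q) → (P ∧ Q)) → (P ∧ Q) = 3/5 → 2/5 = 4/5
(((P ∧ Q) → (Q ∧ Q)) → (Q ∧ Q)) → (((Q ∧ Q) → (P ∧ Q)) → (P ∧ Q)) = 4/5 → 4/5 = 1
and checking the remaining 35 assignments likewise gives ≥ 1 in every case.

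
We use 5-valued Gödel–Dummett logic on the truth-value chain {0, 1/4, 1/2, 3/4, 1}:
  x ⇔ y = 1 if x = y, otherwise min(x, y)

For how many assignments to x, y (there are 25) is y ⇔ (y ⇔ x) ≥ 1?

value 1: 11 assignments (counts)
value 3/4: 2 assignments
value 1/2: 3 assignments
value 1/4: 4 assignments
value 0: 5 assignments
So 11 of the 25 assignments meet the threshold.

11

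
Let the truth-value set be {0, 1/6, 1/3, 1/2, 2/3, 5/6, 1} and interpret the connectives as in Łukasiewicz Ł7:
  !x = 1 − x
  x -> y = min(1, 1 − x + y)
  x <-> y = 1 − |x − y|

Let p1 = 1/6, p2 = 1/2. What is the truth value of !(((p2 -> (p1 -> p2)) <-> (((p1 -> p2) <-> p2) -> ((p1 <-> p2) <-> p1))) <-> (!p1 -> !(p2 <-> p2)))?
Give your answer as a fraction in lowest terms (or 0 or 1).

5/6

p1 -> p2 = 1/6 -> 1/2 = 1
p2 -> (p1 -> p2) = 1/2 -> 1 = 1
p1 -> p2 = 1/6 -> 1/2 = 1
(p1 -> p2) <-> p2 = 1 <-> 1/2 = 1/2
p1 <-> p2 = 1/6 <-> 1/2 = 2/3
(p1 <-> p2) <-> p1 = 2/3 <-> 1/6 = 1/2
((p1 -> p2) <-> p2) -> ((p1 <-> p2) <-> p1) = 1/2 -> 1/2 = 1
(p2 -> (p1 -> p2)) <-> (((p1 -> p2) <-> p2) -> ((p1 <-> p2) <-> p1)) = 1 <-> 1 = 1
!p1 = !1/6 = 5/6
p2 <-> p2 = 1/2 <-> 1/2 = 1
!(p2 <-> p2) = !1 = 0
!p1 -> !(p2 <-> p2) = 5/6 -> 0 = 1/6
((p2 -> (p1 -> p2)) <-> (((p1 -> p2) <-> p2) -> ((p1 <-> p2) <-> p1))) <-> (!p1 -> !(p2 <-> p2)) = 1 <-> 1/6 = 1/6
!(((p2 -> (p1 -> p2)) <-> (((p1 -> p2) <-> p2) -> ((p1 <-> p2) <-> p1))) <-> (!p1 -> !(p2 <-> p2))) = !1/6 = 5/6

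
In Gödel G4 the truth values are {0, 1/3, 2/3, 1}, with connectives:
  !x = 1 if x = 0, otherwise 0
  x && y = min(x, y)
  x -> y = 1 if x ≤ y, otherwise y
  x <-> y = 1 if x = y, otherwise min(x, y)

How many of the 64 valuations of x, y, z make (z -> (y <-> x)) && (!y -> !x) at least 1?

33

value 1: 33 assignments (counts)
value 2/3: 2 assignments
value 1/3: 8 assignments
value 0: 21 assignments
So 33 of the 64 assignments meet the threshold.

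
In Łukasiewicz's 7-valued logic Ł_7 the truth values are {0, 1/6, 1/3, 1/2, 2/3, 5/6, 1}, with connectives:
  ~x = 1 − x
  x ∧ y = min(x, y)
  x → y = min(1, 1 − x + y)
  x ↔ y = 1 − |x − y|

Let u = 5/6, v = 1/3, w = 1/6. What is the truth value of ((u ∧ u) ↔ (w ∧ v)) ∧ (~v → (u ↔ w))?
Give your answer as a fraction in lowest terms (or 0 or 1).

u ∧ u = 5/6 ∧ 5/6 = 5/6
w ∧ v = 1/6 ∧ 1/3 = 1/6
(u ∧ u) ↔ (w ∧ v) = 5/6 ↔ 1/6 = 1/3
~v = ~1/3 = 2/3
u ↔ w = 5/6 ↔ 1/6 = 1/3
~v → (u ↔ w) = 2/3 → 1/3 = 2/3
((u ∧ u) ↔ (w ∧ v)) ∧ (~v → (u ↔ w)) = 1/3 ∧ 2/3 = 1/3

1/3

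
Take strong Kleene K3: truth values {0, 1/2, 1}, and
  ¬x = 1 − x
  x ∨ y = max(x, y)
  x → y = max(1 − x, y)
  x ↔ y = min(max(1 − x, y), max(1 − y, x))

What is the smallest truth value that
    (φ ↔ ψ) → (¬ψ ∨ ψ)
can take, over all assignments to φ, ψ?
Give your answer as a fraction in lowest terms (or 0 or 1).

1/2

Take φ = 0, ψ = 1/2:
φ ↔ ψ = 0 ↔ 1/2 = 1/2
¬ψ = ¬1/2 = 1/2
¬ψ ∨ ψ = 1/2 ∨ 1/2 = 1/2
(φ ↔ ψ) → (¬ψ ∨ ψ) = 1/2 → 1/2 = 1/2
No assignment yields a value below 1/2, so this is the minimum.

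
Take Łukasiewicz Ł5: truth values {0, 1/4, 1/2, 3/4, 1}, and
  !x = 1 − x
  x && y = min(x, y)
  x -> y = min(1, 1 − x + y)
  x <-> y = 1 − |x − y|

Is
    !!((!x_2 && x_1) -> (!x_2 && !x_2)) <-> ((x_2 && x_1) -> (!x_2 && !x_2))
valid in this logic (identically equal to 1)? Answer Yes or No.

Counterexample: take x_1 = 1/4, x_2 = 1.
!x_2 = !1 = 0
!x_2 && x_1 = 0 && 1/4 = 0
!x_2 = !1 = 0
!x_2 = !1 = 0
!x_2 && !x_2 = 0 && 0 = 0
(!x_2 && x_1) -> (!x_2 && !x_2) = 0 -> 0 = 1
!((!x_2 && x_1) -> (!x_2 && !x_2)) = !1 = 0
!!((!x_2 && x_1) -> (!x_2 && !x_2)) = !0 = 1
x_2 && x_1 = 1 && 1/4 = 1/4
!x_2 = !1 = 0
!x_2 = !1 = 0
!x_2 && !x_2 = 0 && 0 = 0
(x_2 && x_1) -> (!x_2 && !x_2) = 1/4 -> 0 = 3/4
!!((!x_2 && x_1) -> (!x_2 && !x_2)) <-> ((x_2 && x_1) -> (!x_2 && !x_2)) = 1 <-> 3/4 = 3/4
This gives 3/4 ≠ 1.

No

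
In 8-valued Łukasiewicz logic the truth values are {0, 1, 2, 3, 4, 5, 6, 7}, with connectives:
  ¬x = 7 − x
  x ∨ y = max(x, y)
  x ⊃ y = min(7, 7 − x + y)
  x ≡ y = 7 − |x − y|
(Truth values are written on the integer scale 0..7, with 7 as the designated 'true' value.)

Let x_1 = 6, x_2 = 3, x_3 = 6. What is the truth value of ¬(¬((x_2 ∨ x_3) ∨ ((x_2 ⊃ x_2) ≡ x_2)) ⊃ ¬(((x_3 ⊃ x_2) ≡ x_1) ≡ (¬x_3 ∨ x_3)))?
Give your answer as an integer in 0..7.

0

x_2 ∨ x_3 = 3 ∨ 6 = 6
x_2 ⊃ x_2 = 3 ⊃ 3 = 7
(x_2 ⊃ x_2) ≡ x_2 = 7 ≡ 3 = 3
(x_2 ∨ x_3) ∨ ((x_2 ⊃ x_2) ≡ x_2) = 6 ∨ 3 = 6
¬((x_2 ∨ x_3) ∨ ((x_2 ⊃ x_2) ≡ x_2)) = ¬6 = 1
x_3 ⊃ x_2 = 6 ⊃ 3 = 4
(x_3 ⊃ x_2) ≡ x_1 = 4 ≡ 6 = 5
¬x_3 = ¬6 = 1
¬x_3 ∨ x_3 = 1 ∨ 6 = 6
((x_3 ⊃ x_2) ≡ x_1) ≡ (¬x_3 ∨ x_3) = 5 ≡ 6 = 6
¬(((x_3 ⊃ x_2) ≡ x_1) ≡ (¬x_3 ∨ x_3)) = ¬6 = 1
¬((x_2 ∨ x_3) ∨ ((x_2 ⊃ x_2) ≡ x_2)) ⊃ ¬(((x_3 ⊃ x_2) ≡ x_1) ≡ (¬x_3 ∨ x_3)) = 1 ⊃ 1 = 7
¬(¬((x_2 ∨ x_3) ∨ ((x_2 ⊃ x_2) ≡ x_2)) ⊃ ¬(((x_3 ⊃ x_2) ≡ x_1) ≡ (¬x_3 ∨ x_3))) = ¬7 = 0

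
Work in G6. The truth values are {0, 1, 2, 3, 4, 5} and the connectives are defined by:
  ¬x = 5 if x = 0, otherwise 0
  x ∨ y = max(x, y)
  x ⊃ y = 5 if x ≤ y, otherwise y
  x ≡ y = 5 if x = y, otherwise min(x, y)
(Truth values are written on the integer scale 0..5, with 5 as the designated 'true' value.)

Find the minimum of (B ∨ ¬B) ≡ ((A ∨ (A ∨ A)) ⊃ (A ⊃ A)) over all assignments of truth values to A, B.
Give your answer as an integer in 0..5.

Take A = 0, B = 1:
¬B = ¬1 = 0
B ∨ ¬B = 1 ∨ 0 = 1
A ∨ A = 0 ∨ 0 = 0
A ∨ (A ∨ A) = 0 ∨ 0 = 0
A ⊃ A = 0 ⊃ 0 = 5
(A ∨ (A ∨ A)) ⊃ (A ⊃ A) = 0 ⊃ 5 = 5
(B ∨ ¬B) ≡ ((A ∨ (A ∨ A)) ⊃ (A ⊃ A)) = 1 ≡ 5 = 1
No assignment yields a value below 1, so this is the minimum.

1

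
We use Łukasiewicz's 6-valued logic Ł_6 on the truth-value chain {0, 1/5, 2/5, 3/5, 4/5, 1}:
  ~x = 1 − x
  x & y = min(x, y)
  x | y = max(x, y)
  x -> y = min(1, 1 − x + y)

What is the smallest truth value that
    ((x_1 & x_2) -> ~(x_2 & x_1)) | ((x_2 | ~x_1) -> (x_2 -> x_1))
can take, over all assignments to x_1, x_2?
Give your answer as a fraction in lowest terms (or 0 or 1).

Take x_1 = 3/5, x_2 = 1:
x_1 & x_2 = 3/5 & 1 = 3/5
x_2 & x_1 = 1 & 3/5 = 3/5
~(x_2 & x_1) = ~3/5 = 2/5
(x_1 & x_2) -> ~(x_2 & x_1) = 3/5 -> 2/5 = 4/5
~x_1 = ~3/5 = 2/5
x_2 | ~x_1 = 1 | 2/5 = 1
x_2 -> x_1 = 1 -> 3/5 = 3/5
(x_2 | ~x_1) -> (x_2 -> x_1) = 1 -> 3/5 = 3/5
((x_1 & x_2) -> ~(x_2 & x_1)) | ((x_2 | ~x_1) -> (x_2 -> x_1)) = 4/5 | 3/5 = 4/5
No assignment yields a value below 4/5, so this is the minimum.

4/5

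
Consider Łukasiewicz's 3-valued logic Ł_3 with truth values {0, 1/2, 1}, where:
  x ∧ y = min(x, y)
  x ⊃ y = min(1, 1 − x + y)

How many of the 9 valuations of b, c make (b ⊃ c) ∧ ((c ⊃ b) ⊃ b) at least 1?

3

b = 0, c = 0 ↦ 0  <
b = 0, c = 1/2 ↦ 1/2  <
b = 0, c = 1 ↦ 1  ≥
b = 1/2, c = 0 ↦ 1/2  <
b = 1/2, c = 1/2 ↦ 1/2  <
b = 1/2, c = 1 ↦ 1  ≥
b = 1, c = 0 ↦ 0  <
b = 1, c = 1/2 ↦ 1/2  <
b = 1, c = 1 ↦ 1  ≥
So 3 of the 9 assignments meet the threshold.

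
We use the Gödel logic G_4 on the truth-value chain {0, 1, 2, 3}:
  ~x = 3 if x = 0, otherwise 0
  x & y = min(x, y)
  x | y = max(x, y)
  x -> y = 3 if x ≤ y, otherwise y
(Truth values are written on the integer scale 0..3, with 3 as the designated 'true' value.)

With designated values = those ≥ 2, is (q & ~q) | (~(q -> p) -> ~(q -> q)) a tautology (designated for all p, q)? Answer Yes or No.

Counterexample: take p = 0, q = 1.
~q = ~1 = 0
q & ~q = 1 & 0 = 0
q -> p = 1 -> 0 = 0
~(q -> p) = ~0 = 3
q -> q = 1 -> 1 = 3
~(q -> q) = ~3 = 0
~(q -> p) -> ~(q -> q) = 3 -> 0 = 0
(q & ~q) | (~(q -> p) -> ~(q -> q)) = 0 | 0 = 0
This gives 0, which is below 2.

No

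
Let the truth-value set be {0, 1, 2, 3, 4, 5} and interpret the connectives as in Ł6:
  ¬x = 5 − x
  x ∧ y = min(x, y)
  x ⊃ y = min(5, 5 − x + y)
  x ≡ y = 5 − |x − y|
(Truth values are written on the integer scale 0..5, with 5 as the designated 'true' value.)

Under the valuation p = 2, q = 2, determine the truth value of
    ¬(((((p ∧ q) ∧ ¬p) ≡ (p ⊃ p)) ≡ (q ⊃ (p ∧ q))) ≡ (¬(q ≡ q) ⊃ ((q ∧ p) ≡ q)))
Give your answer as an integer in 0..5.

3

p ∧ q = 2 ∧ 2 = 2
¬p = ¬2 = 3
(p ∧ q) ∧ ¬p = 2 ∧ 3 = 2
p ⊃ p = 2 ⊃ 2 = 5
((p ∧ q) ∧ ¬p) ≡ (p ⊃ p) = 2 ≡ 5 = 2
p ∧ q = 2 ∧ 2 = 2
q ⊃ (p ∧ q) = 2 ⊃ 2 = 5
(((p ∧ q) ∧ ¬p) ≡ (p ⊃ p)) ≡ (q ⊃ (p ∧ q)) = 2 ≡ 5 = 2
q ≡ q = 2 ≡ 2 = 5
¬(q ≡ q) = ¬5 = 0
q ∧ p = 2 ∧ 2 = 2
(q ∧ p) ≡ q = 2 ≡ 2 = 5
¬(q ≡ q) ⊃ ((q ∧ p) ≡ q) = 0 ⊃ 5 = 5
((((p ∧ q) ∧ ¬p) ≡ (p ⊃ p)) ≡ (q ⊃ (p ∧ q))) ≡ (¬(q ≡ q) ⊃ ((q ∧ p) ≡ q)) = 2 ≡ 5 = 2
¬(((((p ∧ q) ∧ ¬p) ≡ (p ⊃ p)) ≡ (q ⊃ (p ∧ q))) ≡ (¬(q ≡ q) ⊃ ((q ∧ p) ≡ q))) = ¬2 = 3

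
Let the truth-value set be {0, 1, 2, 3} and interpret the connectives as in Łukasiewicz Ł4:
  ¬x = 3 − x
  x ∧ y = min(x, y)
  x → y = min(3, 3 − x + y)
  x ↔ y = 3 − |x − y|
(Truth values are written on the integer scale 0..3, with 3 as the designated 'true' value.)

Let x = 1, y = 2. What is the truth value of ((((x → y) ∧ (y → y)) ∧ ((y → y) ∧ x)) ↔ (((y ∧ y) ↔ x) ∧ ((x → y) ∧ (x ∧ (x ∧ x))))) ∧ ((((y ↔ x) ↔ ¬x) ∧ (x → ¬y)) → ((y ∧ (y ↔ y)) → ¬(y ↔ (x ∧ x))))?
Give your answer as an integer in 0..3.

x → y = 1 → 2 = 3
y → y = 2 → 2 = 3
(x → y) ∧ (y → y) = 3 ∧ 3 = 3
y → y = 2 → 2 = 3
(y → y) ∧ x = 3 ∧ 1 = 1
((x → y) ∧ (y → y)) ∧ ((y → y) ∧ x) = 3 ∧ 1 = 1
y ∧ y = 2 ∧ 2 = 2
(y ∧ y) ↔ x = 2 ↔ 1 = 2
x → y = 1 → 2 = 3
x ∧ x = 1 ∧ 1 = 1
x ∧ (x ∧ x) = 1 ∧ 1 = 1
(x → y) ∧ (x ∧ (x ∧ x)) = 3 ∧ 1 = 1
((y ∧ y) ↔ x) ∧ ((x → y) ∧ (x ∧ (x ∧ x))) = 2 ∧ 1 = 1
(((x → y) ∧ (y → y)) ∧ ((y → y) ∧ x)) ↔ (((y ∧ y) ↔ x) ∧ ((x → y) ∧ (x ∧ (x ∧ x)))) = 1 ↔ 1 = 3
y ↔ x = 2 ↔ 1 = 2
¬x = ¬1 = 2
(y ↔ x) ↔ ¬x = 2 ↔ 2 = 3
¬y = ¬2 = 1
x → ¬y = 1 → 1 = 3
((y ↔ x) ↔ ¬x) ∧ (x → ¬y) = 3 ∧ 3 = 3
y ↔ y = 2 ↔ 2 = 3
y ∧ (y ↔ y) = 2 ∧ 3 = 2
x ∧ x = 1 ∧ 1 = 1
y ↔ (x ∧ x) = 2 ↔ 1 = 2
¬(y ↔ (x ∧ x)) = ¬2 = 1
(y ∧ (y ↔ y)) → ¬(y ↔ (x ∧ x)) = 2 → 1 = 2
(((y ↔ x) ↔ ¬x) ∧ (x → ¬y)) → ((y ∧ (y ↔ y)) → ¬(y ↔ (x ∧ x))) = 3 → 2 = 2
((((x → y) ∧ (y → y)) ∧ ((y → y) ∧ x)) ↔ (((y ∧ y) ↔ x) ∧ ((x → y) ∧ (x ∧ (x ∧ x))))) ∧ ((((y ↔ x) ↔ ¬x) ∧ (x → ¬y)) → ((y ∧ (y ↔ y)) → ¬(y ↔ (x ∧ x)))) = 3 ∧ 2 = 2

2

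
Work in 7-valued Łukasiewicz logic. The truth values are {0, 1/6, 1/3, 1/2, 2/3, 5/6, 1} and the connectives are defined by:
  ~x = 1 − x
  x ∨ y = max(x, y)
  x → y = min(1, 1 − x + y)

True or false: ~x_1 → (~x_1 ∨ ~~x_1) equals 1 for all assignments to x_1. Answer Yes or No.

Yes

x_1 = 0 ↦ 1
x_1 = 1/6 ↦ 1
x_1 = 1/3 ↦ 1
x_1 = 1/2 ↦ 1
x_1 = 2/3 ↦ 1
x_1 = 5/6 ↦ 1
x_1 = 1 ↦ 1
Every assignment gives a value ≥ 1.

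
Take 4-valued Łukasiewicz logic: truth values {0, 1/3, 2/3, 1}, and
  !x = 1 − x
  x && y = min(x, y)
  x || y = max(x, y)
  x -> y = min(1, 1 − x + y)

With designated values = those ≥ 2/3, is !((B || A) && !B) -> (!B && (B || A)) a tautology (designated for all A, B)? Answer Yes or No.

No

Counterexample: take A = 0, B = 0.
B || A = 0 || 0 = 0
!B = !0 = 1
(B || A) && !B = 0 && 1 = 0
!((B || A) && !B) = !0 = 1
!B && (B || A) = 1 && 0 = 0
!((B || A) && !B) -> (!B && (B || A)) = 1 -> 0 = 0
This gives 0, which is below 2/3.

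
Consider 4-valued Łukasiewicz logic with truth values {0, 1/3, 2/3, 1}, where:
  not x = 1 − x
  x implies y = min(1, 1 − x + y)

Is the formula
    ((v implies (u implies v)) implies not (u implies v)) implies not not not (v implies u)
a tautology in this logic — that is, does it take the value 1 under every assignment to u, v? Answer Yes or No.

Counterexample: take u = 1/3, v = 0.
u implies v = 1/3 implies 0 = 2/3
v implies (u implies v) = 0 implies 2/3 = 1
u implies v = 1/3 implies 0 = 2/3
not (u implies v) = not 2/3 = 1/3
(v implies (u implies v)) implies not (u implies v) = 1 implies 1/3 = 1/3
v implies u = 0 implies 1/3 = 1
not (v implies u) = not 1 = 0
not not (v implies u) = not 0 = 1
not not not (v implies u) = not 1 = 0
((v implies (u implies v)) implies not (u implies v)) implies not not not (v implies u) = 1/3 implies 0 = 2/3
This gives 2/3 ≠ 1.

No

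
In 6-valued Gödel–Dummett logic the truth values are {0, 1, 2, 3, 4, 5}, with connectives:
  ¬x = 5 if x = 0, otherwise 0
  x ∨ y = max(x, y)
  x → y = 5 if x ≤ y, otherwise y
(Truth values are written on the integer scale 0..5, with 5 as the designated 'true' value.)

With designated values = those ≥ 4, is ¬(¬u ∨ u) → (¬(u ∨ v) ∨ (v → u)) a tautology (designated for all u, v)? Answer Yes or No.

Yes

At u = 4, v = 5, for instance:
¬u = ¬4 = 0
¬u ∨ u = 0 ∨ 4 = 4
¬(¬u ∨ u) = ¬4 = 0
u ∨ v = 4 ∨ 5 = 5
¬(u ∨ v) = ¬5 = 0
v → u = 5 → 4 = 4
¬(u ∨ v) ∨ (v → u) = 0 ∨ 4 = 4
¬(¬u ∨ u) → (¬(u ∨ v) ∨ (v → u)) = 0 → 4 = 5
and checking the remaining 35 assignments likewise gives ≥ 4 in every case.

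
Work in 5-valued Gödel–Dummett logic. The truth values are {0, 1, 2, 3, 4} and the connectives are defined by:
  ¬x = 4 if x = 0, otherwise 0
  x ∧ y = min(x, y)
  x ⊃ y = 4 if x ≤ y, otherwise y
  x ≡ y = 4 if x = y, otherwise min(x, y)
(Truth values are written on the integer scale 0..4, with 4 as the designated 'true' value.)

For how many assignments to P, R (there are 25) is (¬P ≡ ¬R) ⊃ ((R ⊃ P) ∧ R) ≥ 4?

value 4: 9 assignments (counts)
value 3: 3 assignments
value 2: 5 assignments
value 1: 7 assignments
value 0: 1 assignment
So 9 of the 25 assignments meet the threshold.

9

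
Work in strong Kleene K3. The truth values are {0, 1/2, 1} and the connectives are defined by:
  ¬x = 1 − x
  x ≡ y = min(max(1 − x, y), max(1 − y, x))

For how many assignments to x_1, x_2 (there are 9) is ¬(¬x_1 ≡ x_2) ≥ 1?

x_1 = 0, x_2 = 0 ↦ 1  ≥
x_1 = 0, x_2 = 1/2 ↦ 1/2  <
x_1 = 0, x_2 = 1 ↦ 0  <
x_1 = 1/2, x_2 = 0 ↦ 1/2  <
x_1 = 1/2, x_2 = 1/2 ↦ 1/2  <
x_1 = 1/2, x_2 = 1 ↦ 1/2  <
x_1 = 1, x_2 = 0 ↦ 0  <
x_1 = 1, x_2 = 1/2 ↦ 1/2  <
x_1 = 1, x_2 = 1 ↦ 1  ≥
So 2 of the 9 assignments meet the threshold.

2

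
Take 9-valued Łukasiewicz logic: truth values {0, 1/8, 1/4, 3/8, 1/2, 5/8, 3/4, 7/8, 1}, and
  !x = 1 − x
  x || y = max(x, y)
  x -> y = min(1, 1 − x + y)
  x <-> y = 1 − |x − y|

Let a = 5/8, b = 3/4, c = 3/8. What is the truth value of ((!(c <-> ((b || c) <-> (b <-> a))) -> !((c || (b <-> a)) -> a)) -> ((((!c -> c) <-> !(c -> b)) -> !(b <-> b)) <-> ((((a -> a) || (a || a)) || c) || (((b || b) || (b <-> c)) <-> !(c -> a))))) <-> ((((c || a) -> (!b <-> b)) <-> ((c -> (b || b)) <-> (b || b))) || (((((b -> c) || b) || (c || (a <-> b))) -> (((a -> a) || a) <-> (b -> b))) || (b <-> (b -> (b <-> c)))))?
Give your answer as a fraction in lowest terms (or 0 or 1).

1

b || c = 3/4 || 3/8 = 3/4
b <-> a = 3/4 <-> 5/8 = 7/8
(b || c) <-> (b <-> a) = 3/4 <-> 7/8 = 7/8
c <-> ((b || c) <-> (b <-> a)) = 3/8 <-> 7/8 = 1/2
!(c <-> ((b || c) <-> (b <-> a))) = !1/2 = 1/2
b <-> a = 3/4 <-> 5/8 = 7/8
c || (b <-> a) = 3/8 || 7/8 = 7/8
(c || (b <-> a)) -> a = 7/8 -> 5/8 = 3/4
!((c || (b <-> a)) -> a) = !3/4 = 1/4
!(c <-> ((b || c) <-> (b <-> a))) -> !((c || (b <-> a)) -> a) = 1/2 -> 1/4 = 3/4
!c = !3/8 = 5/8
!c -> c = 5/8 -> 3/8 = 3/4
c -> b = 3/8 -> 3/4 = 1
!(c -> b) = !1 = 0
(!c -> c) <-> !(c -> b) = 3/4 <-> 0 = 1/4
b <-> b = 3/4 <-> 3/4 = 1
!(b <-> b) = !1 = 0
((!c -> c) <-> !(c -> b)) -> !(b <-> b) = 1/4 -> 0 = 3/4
a -> a = 5/8 -> 5/8 = 1
a || a = 5/8 || 5/8 = 5/8
(a -> a) || (a || a) = 1 || 5/8 = 1
((a -> a) || (a || a)) || c = 1 || 3/8 = 1
b || b = 3/4 || 3/4 = 3/4
b <-> c = 3/4 <-> 3/8 = 5/8
(b || b) || (b <-> c) = 3/4 || 5/8 = 3/4
c -> a = 3/8 -> 5/8 = 1
!(c -> a) = !1 = 0
((b || b) || (b <-> c)) <-> !(c -> a) = 3/4 <-> 0 = 1/4
(((a -> a) || (a || a)) || c) || (((b || b) || (b <-> c)) <-> !(c -> a)) = 1 || 1/4 = 1
(((!c -> c) <-> !(c -> b)) -> !(b <-> b)) <-> ((((a -> a) || (a || a)) || c) || (((b || b) || (b <-> c)) <-> !(c -> a))) = 3/4 <-> 1 = 3/4
(!(c <-> ((b || c) <-> (b <-> a))) -> !((c || (b <-> a)) -> a)) -> ((((!c -> c) <-> !(c -> b)) -> !(b <-> b)) <-> ((((a -> a) || (a || a)) || c) || (((b || b) || (b <-> c)) <-> !(c -> a)))) = 3/4 -> 3/4 = 1
c || a = 3/8 || 5/8 = 5/8
!b = !3/4 = 1/4
!b <-> b = 1/4 <-> 3/4 = 1/2
(c || a) -> (!b <-> b) = 5/8 -> 1/2 = 7/8
b || b = 3/4 || 3/4 = 3/4
c -> (b || b) = 3/8 -> 3/4 = 1
b || b = 3/4 || 3/4 = 3/4
(c -> (b || b)) <-> (b || b) = 1 <-> 3/4 = 3/4
((c || a) -> (!b <-> b)) <-> ((c -> (b || b)) <-> (b || b)) = 7/8 <-> 3/4 = 7/8
b -> c = 3/4 -> 3/8 = 5/8
(b -> c) || b = 5/8 || 3/4 = 3/4
a <-> b = 5/8 <-> 3/4 = 7/8
c || (a <-> b) = 3/8 || 7/8 = 7/8
((b -> c) || b) || (c || (a <-> b)) = 3/4 || 7/8 = 7/8
a -> a = 5/8 -> 5/8 = 1
(a -> a) || a = 1 || 5/8 = 1
b -> b = 3/4 -> 3/4 = 1
((a -> a) || a) <-> (b -> b) = 1 <-> 1 = 1
(((b -> c) || b) || (c || (a <-> b))) -> (((a -> a) || a) <-> (b -> b)) = 7/8 -> 1 = 1
b <-> c = 3/4 <-> 3/8 = 5/8
b -> (b <-> c) = 3/4 -> 5/8 = 7/8
b <-> (b -> (b <-> c)) = 3/4 <-> 7/8 = 7/8
((((b -> c) || b) || (c || (a <-> b))) -> (((a -> a) || a) <-> (b -> b))) || (b <-> (b -> (b <-> c))) = 1 || 7/8 = 1
(((c || a) -> (!b <-> b)) <-> ((c -> (b || b)) <-> (b || b))) || (((((b -> c) || b) || (c || (a <-> b))) -> (((a -> a) || a) <-> (b -> b))) || (b <-> (b -> (b <-> c)))) = 7/8 || 1 = 1
((!(c <-> ((b || c) <-> (b <-> a))) -> !((c || (b <-> a)) -> a)) -> ((((!c -> c) <-> !(c -> b)) -> !(b <-> b)) <-> ((((a -> a) || (a || a)) || c) || (((b || b) || (b <-> c)) <-> !(c -> a))))) <-> ((((c || a) -> (!b <-> b)) <-> ((c -> (b || b)) <-> (b || b))) || (((((b -> c) || b) || (c || (a <-> b))) -> (((a -> a) || a) <-> (b -> b))) || (b <-> (b -> (b <-> c))))) = 1 <-> 1 = 1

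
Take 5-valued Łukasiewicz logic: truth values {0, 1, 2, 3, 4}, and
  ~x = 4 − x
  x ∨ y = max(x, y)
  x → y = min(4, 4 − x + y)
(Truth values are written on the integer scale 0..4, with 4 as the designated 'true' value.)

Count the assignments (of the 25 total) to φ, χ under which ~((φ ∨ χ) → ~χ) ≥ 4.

value 4: 5 assignments (counts)
value 3: 1 assignment
value 2: 5 assignments
value 1: 2 assignments
value 0: 12 assignments
So 5 of the 25 assignments meet the threshold.

5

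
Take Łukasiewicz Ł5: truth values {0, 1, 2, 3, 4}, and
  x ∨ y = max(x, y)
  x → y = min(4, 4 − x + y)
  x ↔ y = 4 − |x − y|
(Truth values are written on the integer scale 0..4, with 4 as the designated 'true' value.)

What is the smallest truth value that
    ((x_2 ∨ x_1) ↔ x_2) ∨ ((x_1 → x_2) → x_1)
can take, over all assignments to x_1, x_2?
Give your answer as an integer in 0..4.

Take x_1 = 1, x_2 = 0:
x_2 ∨ x_1 = 0 ∨ 1 = 1
(x_2 ∨ x_1) ↔ x_2 = 1 ↔ 0 = 3
x_1 → x_2 = 1 → 0 = 3
(x_1 → x_2) → x_1 = 3 → 1 = 2
((x_2 ∨ x_1) ↔ x_2) ∨ ((x_1 → x_2) → x_1) = 3 ∨ 2 = 3
No assignment yields a value below 3, so this is the minimum.

3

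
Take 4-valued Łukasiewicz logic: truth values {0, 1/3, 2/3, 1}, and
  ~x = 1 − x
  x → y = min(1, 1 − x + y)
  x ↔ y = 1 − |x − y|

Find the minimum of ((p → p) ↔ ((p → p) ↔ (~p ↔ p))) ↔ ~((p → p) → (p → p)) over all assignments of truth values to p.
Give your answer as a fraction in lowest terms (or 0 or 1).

1/3

Take p = 1/3:
p → p = 1/3 → 1/3 = 1
p → p = 1/3 → 1/3 = 1
~p = ~1/3 = 2/3
~p ↔ p = 2/3 ↔ 1/3 = 2/3
(p → p) ↔ (~p ↔ p) = 1 ↔ 2/3 = 2/3
(p → p) ↔ ((p → p) ↔ (~p ↔ p)) = 1 ↔ 2/3 = 2/3
p → p = 1/3 → 1/3 = 1
p → p = 1/3 → 1/3 = 1
(p → p) → (p → p) = 1 → 1 = 1
~((p → p) → (p → p)) = ~1 = 0
((p → p) ↔ ((p → p) ↔ (~p ↔ p))) ↔ ~((p → p) → (p → p)) = 2/3 ↔ 0 = 1/3
No assignment yields a value below 1/3, so this is the minimum.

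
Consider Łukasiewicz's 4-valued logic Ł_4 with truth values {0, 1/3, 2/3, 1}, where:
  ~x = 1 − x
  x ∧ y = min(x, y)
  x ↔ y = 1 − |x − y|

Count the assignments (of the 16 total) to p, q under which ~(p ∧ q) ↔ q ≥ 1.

2

p = 0, q = 0 ↦ 0  <
p = 0, q = 1/3 ↦ 1/3  <
p = 0, q = 2/3 ↦ 2/3  <
p = 0, q = 1 ↦ 1  ≥
p = 1/3, q = 0 ↦ 0  <
p = 1/3, q = 1/3 ↦ 2/3  <
p = 1/3, q = 2/3 ↦ 1  ≥
p = 1/3, q = 1 ↦ 2/3  <
p = 2/3, q = 0 ↦ 0  <
p = 2/3, q = 1/3 ↦ 2/3  <
p = 2/3, q = 2/3 ↦ 2/3  <
p = 2/3, q = 1 ↦ 1/3  <
p = 1, q = 0 ↦ 0  <
p = 1, q = 1/3 ↦ 2/3  <
p = 1, q = 2/3 ↦ 2/3  <
p = 1, q = 1 ↦ 0  <
So 2 of the 16 assignments meet the threshold.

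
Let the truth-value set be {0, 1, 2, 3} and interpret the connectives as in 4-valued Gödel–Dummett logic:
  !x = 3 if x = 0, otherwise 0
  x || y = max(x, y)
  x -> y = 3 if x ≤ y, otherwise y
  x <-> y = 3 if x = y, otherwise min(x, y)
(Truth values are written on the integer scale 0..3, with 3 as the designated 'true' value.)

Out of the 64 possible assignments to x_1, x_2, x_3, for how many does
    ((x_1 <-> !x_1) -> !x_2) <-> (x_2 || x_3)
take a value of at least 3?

value 3: 28 assignments (counts)
value 2: 20 assignments
value 1: 12 assignments
value 0: 4 assignments
So 28 of the 64 assignments meet the threshold.

28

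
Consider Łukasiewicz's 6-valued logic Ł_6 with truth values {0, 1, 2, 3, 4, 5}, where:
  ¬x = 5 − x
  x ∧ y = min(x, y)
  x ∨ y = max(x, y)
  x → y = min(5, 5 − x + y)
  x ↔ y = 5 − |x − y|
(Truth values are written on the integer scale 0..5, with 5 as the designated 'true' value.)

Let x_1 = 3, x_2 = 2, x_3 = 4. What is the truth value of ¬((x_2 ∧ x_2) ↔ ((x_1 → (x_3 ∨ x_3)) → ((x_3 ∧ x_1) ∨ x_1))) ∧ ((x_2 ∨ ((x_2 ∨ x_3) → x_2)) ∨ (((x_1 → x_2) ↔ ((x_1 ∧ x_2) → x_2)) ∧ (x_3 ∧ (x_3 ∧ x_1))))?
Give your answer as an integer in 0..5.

1

x_2 ∧ x_2 = 2 ∧ 2 = 2
x_3 ∨ x_3 = 4 ∨ 4 = 4
x_1 → (x_3 ∨ x_3) = 3 → 4 = 5
x_3 ∧ x_1 = 4 ∧ 3 = 3
(x_3 ∧ x_1) ∨ x_1 = 3 ∨ 3 = 3
(x_1 → (x_3 ∨ x_3)) → ((x_3 ∧ x_1) ∨ x_1) = 5 → 3 = 3
(x_2 ∧ x_2) ↔ ((x_1 → (x_3 ∨ x_3)) → ((x_3 ∧ x_1) ∨ x_1)) = 2 ↔ 3 = 4
¬((x_2 ∧ x_2) ↔ ((x_1 → (x_3 ∨ x_3)) → ((x_3 ∧ x_1) ∨ x_1))) = ¬4 = 1
x_2 ∨ x_3 = 2 ∨ 4 = 4
(x_2 ∨ x_3) → x_2 = 4 → 2 = 3
x_2 ∨ ((x_2 ∨ x_3) → x_2) = 2 ∨ 3 = 3
x_1 → x_2 = 3 → 2 = 4
x_1 ∧ x_2 = 3 ∧ 2 = 2
(x_1 ∧ x_2) → x_2 = 2 → 2 = 5
(x_1 → x_2) ↔ ((x_1 ∧ x_2) → x_2) = 4 ↔ 5 = 4
x_3 ∧ x_1 = 4 ∧ 3 = 3
x_3 ∧ (x_3 ∧ x_1) = 4 ∧ 3 = 3
((x_1 → x_2) ↔ ((x_1 ∧ x_2) → x_2)) ∧ (x_3 ∧ (x_3 ∧ x_1)) = 4 ∧ 3 = 3
(x_2 ∨ ((x_2 ∨ x_3) → x_2)) ∨ (((x_1 → x_2) ↔ ((x_1 ∧ x_2) → x_2)) ∧ (x_3 ∧ (x_3 ∧ x_1))) = 3 ∨ 3 = 3
¬((x_2 ∧ x_2) ↔ ((x_1 → (x_3 ∨ x_3)) → ((x_3 ∧ x_1) ∨ x_1))) ∧ ((x_2 ∨ ((x_2 ∨ x_3) → x_2)) ∨ (((x_1 → x_2) ↔ ((x_1 ∧ x_2) → x_2)) ∧ (x_3 ∧ (x_3 ∧ x_1)))) = 1 ∧ 3 = 1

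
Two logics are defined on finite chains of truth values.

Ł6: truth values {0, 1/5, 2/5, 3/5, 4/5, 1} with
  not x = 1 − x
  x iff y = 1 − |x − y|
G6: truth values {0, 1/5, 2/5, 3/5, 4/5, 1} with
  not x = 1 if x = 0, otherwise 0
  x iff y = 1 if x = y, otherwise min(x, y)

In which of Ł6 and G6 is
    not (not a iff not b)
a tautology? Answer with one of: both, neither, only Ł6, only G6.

neither

In Ł6: at a = 0, b = 0 the value is 0 — not a tautology.
In G6: at a = 0, b = 0 the value is 0 — not a tautology.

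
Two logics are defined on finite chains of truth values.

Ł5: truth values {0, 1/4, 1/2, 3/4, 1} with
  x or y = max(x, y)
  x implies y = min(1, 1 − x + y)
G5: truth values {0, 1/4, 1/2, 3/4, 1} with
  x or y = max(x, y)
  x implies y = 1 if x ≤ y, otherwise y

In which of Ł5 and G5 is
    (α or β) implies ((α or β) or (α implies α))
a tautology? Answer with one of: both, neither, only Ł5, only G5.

both

In Ł5: every assignment gives 1 — tautology.
In G5: every assignment gives 1 — tautology.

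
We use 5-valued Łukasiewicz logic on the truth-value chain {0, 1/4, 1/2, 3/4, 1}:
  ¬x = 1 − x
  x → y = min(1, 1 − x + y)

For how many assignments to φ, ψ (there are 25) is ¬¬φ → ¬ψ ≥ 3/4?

value 1: 15 assignments (counts)
value 3/4: 4 assignments (counts)
value 1/2: 3 assignments
value 1/4: 2 assignments
value 0: 1 assignment
So 19 of the 25 assignments meet the threshold.

19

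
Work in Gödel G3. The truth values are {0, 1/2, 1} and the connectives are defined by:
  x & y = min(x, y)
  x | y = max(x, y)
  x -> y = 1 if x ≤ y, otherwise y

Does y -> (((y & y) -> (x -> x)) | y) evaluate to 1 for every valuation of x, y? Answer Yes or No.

Yes

x = 0, y = 0 ↦ 1
x = 0, y = 1/2 ↦ 1
x = 0, y = 1 ↦ 1
x = 1/2, y = 0 ↦ 1
x = 1/2, y = 1/2 ↦ 1
x = 1/2, y = 1 ↦ 1
x = 1, y = 0 ↦ 1
x = 1, y = 1/2 ↦ 1
x = 1, y = 1 ↦ 1
Every assignment gives a value ≥ 1.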